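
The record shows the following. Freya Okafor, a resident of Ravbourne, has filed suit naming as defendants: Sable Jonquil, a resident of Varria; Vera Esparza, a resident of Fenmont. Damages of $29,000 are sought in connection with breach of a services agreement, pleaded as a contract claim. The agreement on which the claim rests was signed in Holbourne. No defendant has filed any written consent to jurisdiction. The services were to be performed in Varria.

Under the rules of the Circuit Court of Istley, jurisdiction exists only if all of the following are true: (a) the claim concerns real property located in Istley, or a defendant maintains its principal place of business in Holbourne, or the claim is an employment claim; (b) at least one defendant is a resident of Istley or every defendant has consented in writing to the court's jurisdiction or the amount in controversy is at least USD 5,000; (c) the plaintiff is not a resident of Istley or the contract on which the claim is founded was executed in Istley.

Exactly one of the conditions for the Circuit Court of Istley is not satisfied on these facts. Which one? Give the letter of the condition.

(a)

The Circuit Court of Istley:
  (a) The claim does not concern real property; no defendant is a corporation; the claim is a contract claim, not an employment claim — every alternative fails. Condition not met.
  (b) The amount in controversy is 29,000 dollars, which meets the 5,000 dollars floor, so one alternative holds. Met.
  (c) The plaintiff resides in Ravbourne, which is not Istley — that alternative is enough. Satisfied.
Only condition (a) fails.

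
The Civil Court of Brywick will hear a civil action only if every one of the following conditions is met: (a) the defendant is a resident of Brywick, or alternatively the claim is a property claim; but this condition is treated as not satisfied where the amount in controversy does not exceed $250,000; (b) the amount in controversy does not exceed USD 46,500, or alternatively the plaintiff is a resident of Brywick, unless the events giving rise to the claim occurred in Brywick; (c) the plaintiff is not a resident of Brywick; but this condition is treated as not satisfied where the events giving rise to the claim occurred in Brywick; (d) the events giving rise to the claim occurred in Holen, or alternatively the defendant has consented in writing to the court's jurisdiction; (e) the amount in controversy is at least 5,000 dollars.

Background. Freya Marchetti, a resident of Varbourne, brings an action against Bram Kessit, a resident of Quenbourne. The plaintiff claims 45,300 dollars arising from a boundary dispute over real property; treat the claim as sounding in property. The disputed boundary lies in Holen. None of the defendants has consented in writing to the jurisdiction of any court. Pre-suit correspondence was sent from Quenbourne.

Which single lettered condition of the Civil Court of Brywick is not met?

The Civil Court of Brywick:
  (a) The claim is a property claim, so one alternative holds. But the carve-out bites: the amount in controversy is 45,300 dollars, within the 250,000 dollars ceiling. Not met.
  (b) The amount in controversy is $45,300, within the $46,500 ceiling, which satisfies one of the alternatives. Satisfied.
  (c) The plaintiff resides in Varbourne, which is not Brywick. And the carve-out is inapplicable — the operative events occurred in Holen, not Brywick. Satisfied.
  (d) The operative events occurred in Holen — that alternative is enough. Met.
  (e) The amount in controversy is 45,300 dollars, which meets the $5,000 floor. Met.
Only condition (a) fails.

(a)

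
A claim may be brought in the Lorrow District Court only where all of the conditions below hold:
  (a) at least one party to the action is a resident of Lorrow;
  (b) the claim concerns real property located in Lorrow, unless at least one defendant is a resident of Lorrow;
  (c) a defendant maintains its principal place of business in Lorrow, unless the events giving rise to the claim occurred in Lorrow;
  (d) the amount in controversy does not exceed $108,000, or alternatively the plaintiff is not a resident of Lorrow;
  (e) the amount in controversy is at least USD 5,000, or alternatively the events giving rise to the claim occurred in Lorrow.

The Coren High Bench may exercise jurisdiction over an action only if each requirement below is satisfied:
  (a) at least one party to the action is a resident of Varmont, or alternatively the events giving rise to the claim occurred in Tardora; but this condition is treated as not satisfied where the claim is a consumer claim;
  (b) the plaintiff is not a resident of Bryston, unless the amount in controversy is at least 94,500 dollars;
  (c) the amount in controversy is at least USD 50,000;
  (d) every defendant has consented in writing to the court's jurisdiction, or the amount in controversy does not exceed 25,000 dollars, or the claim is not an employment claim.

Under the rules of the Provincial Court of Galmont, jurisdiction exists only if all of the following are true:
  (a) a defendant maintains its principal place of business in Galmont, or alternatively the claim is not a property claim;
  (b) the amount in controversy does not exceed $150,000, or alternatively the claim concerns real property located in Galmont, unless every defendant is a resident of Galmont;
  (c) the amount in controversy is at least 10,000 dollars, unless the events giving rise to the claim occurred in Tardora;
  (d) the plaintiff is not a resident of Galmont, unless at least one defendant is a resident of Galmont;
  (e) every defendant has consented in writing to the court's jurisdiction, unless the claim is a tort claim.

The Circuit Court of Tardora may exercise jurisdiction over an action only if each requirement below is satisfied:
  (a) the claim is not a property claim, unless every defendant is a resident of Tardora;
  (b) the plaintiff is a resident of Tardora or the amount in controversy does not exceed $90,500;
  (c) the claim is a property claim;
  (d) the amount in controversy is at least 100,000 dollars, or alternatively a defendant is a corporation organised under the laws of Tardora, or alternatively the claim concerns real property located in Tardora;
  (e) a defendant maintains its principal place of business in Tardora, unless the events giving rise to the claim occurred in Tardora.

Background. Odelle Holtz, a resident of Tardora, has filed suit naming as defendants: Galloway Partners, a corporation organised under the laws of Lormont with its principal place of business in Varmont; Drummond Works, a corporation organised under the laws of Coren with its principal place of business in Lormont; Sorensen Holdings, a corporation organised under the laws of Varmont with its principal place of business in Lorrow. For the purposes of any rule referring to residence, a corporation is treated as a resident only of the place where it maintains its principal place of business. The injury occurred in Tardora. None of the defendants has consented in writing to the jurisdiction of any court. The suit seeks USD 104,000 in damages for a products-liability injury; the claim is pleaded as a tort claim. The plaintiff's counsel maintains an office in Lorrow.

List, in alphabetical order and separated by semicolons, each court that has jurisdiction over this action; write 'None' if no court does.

The Lorrow District Court:
  (a) Sorensen Holdings resides in Lorrow. Satisfied.
  (b) The claim does not concern real property. However, Sorensen Holdings resides in Lorrow, so the 'unless' proviso supplies this condition. Satisfied.
  (c) Sorensen Holdings has its principal place of business in Lorrow. Condition met.
  (d) The amount in controversy is $104,000, within the 108,000 dollars ceiling, so this disjunct is met. Satisfied.
  (e) The amount in controversy is 104,000 dollars, which meets the 5,000 dollars floor, which satisfies one of the alternatives. Satisfied.
  → All conditions met; jurisdiction exists.
The Coren High Bench:
  (a) Galloway Partners resides in Varmont, so this disjunct is met. The carve-out does not apply: the claim is a tort claim, not a consumer claim. Condition met.
  (b) The plaintiff resides in Tardora, which is not Bryston. Satisfied.
  (c) The amount in controversy is 104,000 dollars, which meets the USD 50,000 floor. Met.
  (d) The claim is a tort claim, not an employment claim, so this disjunct is met. Condition met.
  → Jurisdiction lies.
The Provincial Court of Galmont:
  (a) The claim is a tort claim, not a property claim — that alternative is enough. Condition met.
  (b) The amount in controversy is $104,000, within the 150,000 dollars ceiling, so one alternative holds. Satisfied.
  (c) The amount in controversy is 104,000 dollars, which meets the USD 10,000 floor. Condition met.
  (d) The plaintiff resides in Tardora, which is not Galmont. Condition met.
  (e) No such written consent has been filed. But the claim is a tort claim, and the 'unless' clause therefore excuses the requirement. Met.
  → All conditions met; jurisdiction exists.
The Circuit Court of Tardora:
  (a) The claim is a tort claim, not a property claim. Condition met.
  (b) The plaintiff resides in Tardora, so one alternative holds. Met.
  (c) The claim is a tort claim, not a property claim. Not satisfied.
  (d) The amount in controversy is USD 104,000, which meets the $100,000 floor, so this disjunct is met. Satisfied.
  (e) The corporate defendant(s) have their principal place of business in Lormont, Lorrow, Varmont, not Tardora. The proviso rescues it, though: the operative events occurred in Tardora. Satisfied.
  → The court lacks jurisdiction.

the Coren High Bench; the Lorrow District Court; the Provincial Court of Galmont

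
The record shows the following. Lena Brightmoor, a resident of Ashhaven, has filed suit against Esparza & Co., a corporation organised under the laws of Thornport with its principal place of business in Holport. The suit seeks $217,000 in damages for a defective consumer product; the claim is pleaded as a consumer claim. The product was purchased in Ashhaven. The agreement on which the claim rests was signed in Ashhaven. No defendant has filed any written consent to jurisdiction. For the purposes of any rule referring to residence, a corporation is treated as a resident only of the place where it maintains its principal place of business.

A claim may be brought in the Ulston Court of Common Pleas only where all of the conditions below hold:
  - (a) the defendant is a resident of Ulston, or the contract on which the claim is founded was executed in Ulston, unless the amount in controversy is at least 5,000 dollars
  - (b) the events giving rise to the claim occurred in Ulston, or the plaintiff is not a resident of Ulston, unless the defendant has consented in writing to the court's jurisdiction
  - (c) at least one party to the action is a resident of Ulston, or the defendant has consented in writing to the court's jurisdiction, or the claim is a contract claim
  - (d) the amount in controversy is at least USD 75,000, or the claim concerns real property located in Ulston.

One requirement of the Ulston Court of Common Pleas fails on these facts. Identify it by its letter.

The Ulston Court of Common Pleas:
  (a) The defendant resides in Holport, not Ulston; the contract was executed in Ashhaven, not Ulston — every alternative fails. But the amount in controversy is $217,000, which meets the USD 5,000 floor, and the 'unless' clause therefore excuses the requirement. Satisfied.
  (b) The plaintiff resides in Ashhaven, which is not Ulston, which satisfies one of the alternatives. Met.
  (c) No party resides in Ulston; no such written consent has been filed; the claim is a consumer claim, not a contract claim — no alternative holds. Condition not met.
  (d) The amount in controversy is $217,000, which meets the 75,000 dollars floor, so this disjunct is met. Condition met.
Only condition (c) fails.

(c)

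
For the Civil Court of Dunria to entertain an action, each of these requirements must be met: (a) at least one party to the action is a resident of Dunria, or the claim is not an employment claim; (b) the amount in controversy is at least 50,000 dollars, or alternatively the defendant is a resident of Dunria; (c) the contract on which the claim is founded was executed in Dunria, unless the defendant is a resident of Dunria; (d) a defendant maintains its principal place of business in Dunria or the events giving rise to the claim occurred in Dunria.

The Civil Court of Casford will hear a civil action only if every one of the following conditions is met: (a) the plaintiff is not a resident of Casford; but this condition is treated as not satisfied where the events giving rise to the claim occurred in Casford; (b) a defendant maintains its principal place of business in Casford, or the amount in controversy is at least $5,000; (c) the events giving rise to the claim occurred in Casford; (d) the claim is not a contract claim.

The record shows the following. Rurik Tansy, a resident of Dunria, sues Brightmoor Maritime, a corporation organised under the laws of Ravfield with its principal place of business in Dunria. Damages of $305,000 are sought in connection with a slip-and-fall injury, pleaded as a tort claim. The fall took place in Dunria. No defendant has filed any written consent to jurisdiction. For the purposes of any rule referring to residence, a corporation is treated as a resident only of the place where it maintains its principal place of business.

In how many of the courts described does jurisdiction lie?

The Civil Court of Dunria:
  (a) Rurik Tansy resides in Dunria, so one alternative holds. Condition met.
  (b) The amount in controversy is 305,000 dollars, which meets the 50,000 dollars floor, which satisfies one of the alternatives. Satisfied.
  (c) No contract (and hence no place of execution) is alleged. But the defendant resides in Dunria, and the 'unless' clause therefore excuses the requirement. Condition met.
  (d) Brightmoor Maritime has its principal place of business in Dunria, so one alternative holds. Satisfied.
  → All conditions met; jurisdiction exists.
The Civil Court of Casford:
  (a) The plaintiff resides in Dunria, which is not Casford. The exception is not triggered, since the operative events occurred in Dunria, not Casford. Satisfied.
  (b) The amount in controversy is 305,000 dollars, which meets the $5,000 floor — that alternative is enough. Met.
  (c) The operative events occurred in Dunria, not Casford. Not met.
  (d) The claim is a tort claim, not a contract claim. Satisfied.
  → The court lacks jurisdiction.
Courts with jurisdiction: the Civil Court of Dunria — 1 in total.

1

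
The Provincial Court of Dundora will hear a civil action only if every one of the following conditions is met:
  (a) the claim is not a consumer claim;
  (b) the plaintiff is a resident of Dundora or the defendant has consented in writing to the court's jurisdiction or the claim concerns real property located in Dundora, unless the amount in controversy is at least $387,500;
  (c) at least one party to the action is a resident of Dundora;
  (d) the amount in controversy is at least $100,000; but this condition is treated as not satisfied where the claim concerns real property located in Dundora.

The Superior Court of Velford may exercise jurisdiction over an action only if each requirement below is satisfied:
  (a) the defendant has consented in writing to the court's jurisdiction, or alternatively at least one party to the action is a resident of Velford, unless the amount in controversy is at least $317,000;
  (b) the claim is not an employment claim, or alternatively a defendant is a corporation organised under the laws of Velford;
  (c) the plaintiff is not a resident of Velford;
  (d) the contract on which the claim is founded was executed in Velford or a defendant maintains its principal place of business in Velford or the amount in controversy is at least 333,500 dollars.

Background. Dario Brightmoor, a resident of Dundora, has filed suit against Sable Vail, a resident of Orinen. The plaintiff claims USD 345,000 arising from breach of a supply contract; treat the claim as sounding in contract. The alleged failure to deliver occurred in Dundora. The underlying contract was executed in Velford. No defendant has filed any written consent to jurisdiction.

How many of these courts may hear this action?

The Provincial Court of Dundora:
  (a) The claim is a contract claim, not a consumer claim. Met.
  (b) The plaintiff resides in Dundora — that alternative is enough. Satisfied.
  (c) Dario Brightmoor resides in Dundora. Satisfied.
  (d) The amount in controversy is USD 345,000, which meets the $100,000 floor. The exception is not triggered, since the claim does not concern real property. Condition met.
  → Jurisdiction lies.
The Superior Court of Velford:
  (a) No such written consent has been filed; no party resides in Velford — none of the alternatives is met. However, the amount in controversy is USD 345,000, which meets the USD 317,000 floor, so the 'unless' proviso supplies this condition. Satisfied.
  (b) The claim is a contract claim, not an employment claim, which satisfies one of the alternatives. Met.
  (c) The plaintiff resides in Dundora, which is not Velford. Condition met.
  (d) The contract was executed in Velford, which satisfies one of the alternatives. Satisfied.
  → All conditions met; jurisdiction exists.
Courts with jurisdiction: the Provincial Court of Dundora, the Superior Court of Velford — 2 in total.

2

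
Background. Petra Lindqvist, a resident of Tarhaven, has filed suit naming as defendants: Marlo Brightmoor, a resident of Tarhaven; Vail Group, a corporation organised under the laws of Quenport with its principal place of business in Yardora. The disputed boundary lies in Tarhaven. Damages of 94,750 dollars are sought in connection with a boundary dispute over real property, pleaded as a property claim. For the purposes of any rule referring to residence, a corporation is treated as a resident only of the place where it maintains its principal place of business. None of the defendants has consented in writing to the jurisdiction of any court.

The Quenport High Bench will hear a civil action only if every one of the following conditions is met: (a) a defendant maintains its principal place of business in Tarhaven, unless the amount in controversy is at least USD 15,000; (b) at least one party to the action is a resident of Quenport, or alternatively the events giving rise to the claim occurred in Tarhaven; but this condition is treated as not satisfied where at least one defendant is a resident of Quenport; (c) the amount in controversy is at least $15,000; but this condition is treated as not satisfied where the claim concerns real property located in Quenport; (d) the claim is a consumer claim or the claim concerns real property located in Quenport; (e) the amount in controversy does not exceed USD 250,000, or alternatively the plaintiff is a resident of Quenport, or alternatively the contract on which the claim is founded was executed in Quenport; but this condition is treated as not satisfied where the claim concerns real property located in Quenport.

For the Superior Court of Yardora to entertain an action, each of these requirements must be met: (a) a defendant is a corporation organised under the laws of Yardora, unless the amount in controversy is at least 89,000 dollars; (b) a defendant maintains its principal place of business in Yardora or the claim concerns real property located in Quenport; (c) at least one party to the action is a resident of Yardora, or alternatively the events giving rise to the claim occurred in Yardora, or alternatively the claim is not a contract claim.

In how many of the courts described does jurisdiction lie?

1

The Quenport High Bench:
  (a) The corporate defendant(s) have their principal place of business in Yardora, not Tarhaven. But the amount in controversy is 94,750 dollars, which meets the USD 15,000 floor, and the 'unless' clause therefore excuses the requirement. Satisfied.
  (b) The operative events occurred in Tarhaven — that alternative is enough. The exception is not triggered, since no defendant resides in Quenport (they reside in Tarhaven, Yardora). Met.
  (c) The amount in controversy is USD 94,750, which meets the 15,000 dollars floor. The exception is not triggered, since the property lies in Tarhaven, not Quenport. Condition met.
  (d) The claim is a property claim, not a consumer claim; the property lies in Tarhaven, not Quenport — every alternative fails. Not met.
  (e) The amount in controversy is 94,750 dollars, within the USD 250,000 ceiling, which satisfies one of the alternatives. The carve-out does not apply: the property lies in Tarhaven, not Quenport. Met.
  → At least one condition fails; no jurisdiction.
The Superior Court of Yardora:
  (a) The corporate defendant(s) are organised in Quenport, not Yardora. The proviso rescues it, though: the amount in controversy is $94,750, which meets the USD 89,000 floor. Satisfied.
  (b) Vail Group has its principal place of business in Yardora, which satisfies one of the alternatives. Satisfied.
  (c) Vail Group resides in Yardora, so one alternative holds. Condition met.
  → Every requirement is satisfied — jurisdiction.
Courts with jurisdiction: the Superior Court of Yardora — 1 in total.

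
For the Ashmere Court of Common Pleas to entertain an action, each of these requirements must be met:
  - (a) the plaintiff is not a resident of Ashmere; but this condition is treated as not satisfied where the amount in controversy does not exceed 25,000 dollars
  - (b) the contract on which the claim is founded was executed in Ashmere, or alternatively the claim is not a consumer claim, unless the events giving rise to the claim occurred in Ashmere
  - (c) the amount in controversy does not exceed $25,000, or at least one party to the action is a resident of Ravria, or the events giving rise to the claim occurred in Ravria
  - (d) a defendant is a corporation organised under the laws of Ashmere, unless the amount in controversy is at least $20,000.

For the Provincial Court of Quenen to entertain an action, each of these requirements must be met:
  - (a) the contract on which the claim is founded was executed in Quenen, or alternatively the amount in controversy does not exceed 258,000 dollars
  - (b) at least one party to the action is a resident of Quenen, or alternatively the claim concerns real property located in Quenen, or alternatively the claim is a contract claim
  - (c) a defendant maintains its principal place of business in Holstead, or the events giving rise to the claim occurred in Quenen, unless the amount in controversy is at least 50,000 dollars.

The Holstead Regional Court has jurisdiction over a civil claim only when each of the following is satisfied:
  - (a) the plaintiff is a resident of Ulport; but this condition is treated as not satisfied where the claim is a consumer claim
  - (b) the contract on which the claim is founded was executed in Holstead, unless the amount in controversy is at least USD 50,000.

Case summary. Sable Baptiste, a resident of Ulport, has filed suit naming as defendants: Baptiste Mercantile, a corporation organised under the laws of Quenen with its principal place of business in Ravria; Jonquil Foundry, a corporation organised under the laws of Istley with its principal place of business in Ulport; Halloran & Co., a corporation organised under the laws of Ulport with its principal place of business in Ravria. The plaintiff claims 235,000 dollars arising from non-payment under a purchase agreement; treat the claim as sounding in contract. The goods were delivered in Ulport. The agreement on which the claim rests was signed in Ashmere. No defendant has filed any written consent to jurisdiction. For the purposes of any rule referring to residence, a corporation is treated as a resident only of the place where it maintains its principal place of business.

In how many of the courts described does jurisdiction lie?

The Ashmere Court of Common Pleas:
  (a) The plaintiff resides in Ulport, which is not Ashmere. The exception is not triggered, since the amount in controversy is $235,000, above the $25,000 ceiling. Condition met.
  (b) The contract was executed in Ashmere, which satisfies one of the alternatives. Satisfied.
  (c) Baptiste Mercantile resides in Ravria — that alternative is enough. Satisfied.
  (d) The corporate defendant(s) are organised in Istley, Quenen, Ulport, not Ashmere. However, the amount in controversy is $235,000, which meets the $20,000 floor, so the 'unless' proviso supplies this condition. Condition met.
  → All conditions met; jurisdiction exists.
The Provincial Court of Quenen:
  (a) The amount in controversy is $235,000, within the USD 258,000 ceiling, so this disjunct is met. Met.
  (b) The claim is a contract claim, so one alternative holds. Condition met.
  (c) The corporate defendant(s) have their principal place of business in Ravria, Ulport, not Holstead; the operative events occurred in Ulport, not Quenen — every alternative fails. But the amount in controversy is $235,000, which meets the $50,000 floor, and the 'unless' clause therefore excuses the requirement. Condition met.
  → The court has jurisdiction.
The Holstead Regional Court:
  (a) The plaintiff resides in Ulport. The exception is not triggered, since the claim is a contract claim, not a consumer claim. Met.
  (b) The contract was executed in Ashmere, not Holstead. The proviso rescues it, though: the amount in controversy is 235,000 dollars, which meets the USD 50,000 floor. Met.
  → All conditions met; jurisdiction exists.
Courts with jurisdiction: the Ashmere Court of Common Pleas, the Provincial Court of Quenen, the Holstead Regional Court — 3 in total.

3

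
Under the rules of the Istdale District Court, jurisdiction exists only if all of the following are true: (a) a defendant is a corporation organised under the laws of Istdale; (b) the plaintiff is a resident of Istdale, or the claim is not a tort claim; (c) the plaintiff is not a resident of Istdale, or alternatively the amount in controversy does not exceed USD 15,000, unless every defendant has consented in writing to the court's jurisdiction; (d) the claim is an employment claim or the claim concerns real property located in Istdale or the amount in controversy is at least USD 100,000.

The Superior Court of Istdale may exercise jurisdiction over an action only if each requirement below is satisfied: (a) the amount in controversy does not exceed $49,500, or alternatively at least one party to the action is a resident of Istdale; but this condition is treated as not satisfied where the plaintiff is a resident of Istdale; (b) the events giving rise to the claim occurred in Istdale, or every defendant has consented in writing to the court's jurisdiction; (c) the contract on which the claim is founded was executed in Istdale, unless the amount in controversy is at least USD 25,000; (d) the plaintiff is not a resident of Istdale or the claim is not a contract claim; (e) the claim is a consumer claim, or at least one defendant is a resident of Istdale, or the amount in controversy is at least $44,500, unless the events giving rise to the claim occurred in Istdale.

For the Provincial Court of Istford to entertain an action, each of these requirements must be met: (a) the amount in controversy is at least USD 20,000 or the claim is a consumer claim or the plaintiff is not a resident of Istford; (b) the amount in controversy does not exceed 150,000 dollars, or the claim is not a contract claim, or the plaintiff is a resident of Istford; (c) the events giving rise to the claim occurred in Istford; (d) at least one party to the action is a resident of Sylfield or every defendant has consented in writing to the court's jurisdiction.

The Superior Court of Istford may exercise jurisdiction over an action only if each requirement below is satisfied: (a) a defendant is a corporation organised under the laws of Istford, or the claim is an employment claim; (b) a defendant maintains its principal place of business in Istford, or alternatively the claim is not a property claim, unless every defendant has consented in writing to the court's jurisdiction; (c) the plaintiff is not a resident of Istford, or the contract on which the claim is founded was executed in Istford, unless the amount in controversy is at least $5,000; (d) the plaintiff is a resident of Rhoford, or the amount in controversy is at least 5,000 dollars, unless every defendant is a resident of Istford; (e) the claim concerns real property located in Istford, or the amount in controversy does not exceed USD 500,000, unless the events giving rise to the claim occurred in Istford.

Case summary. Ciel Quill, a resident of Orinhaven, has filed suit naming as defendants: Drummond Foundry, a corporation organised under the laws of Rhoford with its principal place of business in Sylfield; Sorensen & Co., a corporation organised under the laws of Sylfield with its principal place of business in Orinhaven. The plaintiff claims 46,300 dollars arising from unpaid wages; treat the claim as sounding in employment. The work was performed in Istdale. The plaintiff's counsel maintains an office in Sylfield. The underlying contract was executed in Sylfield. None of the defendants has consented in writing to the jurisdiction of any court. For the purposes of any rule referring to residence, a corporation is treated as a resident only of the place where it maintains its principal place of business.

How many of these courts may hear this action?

The Istdale District Court:
  (a) The corporate defendant(s) are organised in Rhoford, Sylfield, not Istdale. Not satisfied.
  (b) The claim is an employment claim, not a tort claim, so one alternative holds. Satisfied.
  (c) The plaintiff resides in Orinhaven, which is not Istdale, which satisfies one of the alternatives. Condition met.
  (d) The claim is an employment claim, which satisfies one of the alternatives. Met.
  → Not every requirement is met — no jurisdiction.
The Superior Court of Istdale:
  (a) The amount in controversy is $46,300, within the $49,500 ceiling, so one alternative holds. The exception is not triggered, since the plaintiff resides in Orinhaven, not Istdale. Met.
  (b) The operative events occurred in Istdale, so this disjunct is met. Condition met.
  (c) The contract was executed in Sylfield, not Istdale. The proviso rescues it, though: the amount in controversy is 46,300 dollars, which meets the USD 25,000 floor. Condition met.
  (d) The plaintiff resides in Orinhaven, which is not Istdale, so this disjunct is met. Met.
  (e) The amount in controversy is 46,300 dollars, which meets the USD 44,500 floor, which satisfies one of the alternatives. Condition met.
  → All conditions met; jurisdiction exists.
The Provincial Court of Istford:
  (a) The amount in controversy is USD 46,300, which meets the USD 20,000 floor — that alternative is enough. Met.
  (b) The amount in controversy is $46,300, within the $150,000 ceiling, so one alternative holds. Condition met.
  (c) The operative events occurred in Istdale, not Istford. Not satisfied.
  (d) Drummond Foundry resides in Sylfield, so this disjunct is met. Met.
  → At least one condition fails; no jurisdiction.
The Superior Court of Istford:
  (a) The claim is an employment claim, so one alternative holds. Condition met.
  (b) The claim is an employment claim, not a property claim, so this disjunct is met. Met.
  (c) The plaintiff resides in Orinhaven, which is not Istford, so one alternative holds. Satisfied.
  (d) The amount in controversy is 46,300 dollars, which meets the USD 5,000 floor, so one alternative holds. Satisfied.
  (e) The amount in controversy is USD 46,300, within the 500,000 dollars ceiling, so one alternative holds. Met.
  → Jurisdiction lies.
Courts with jurisdiction: the Superior Court of Istdale, the Superior Court of Istford — 2 in total.

2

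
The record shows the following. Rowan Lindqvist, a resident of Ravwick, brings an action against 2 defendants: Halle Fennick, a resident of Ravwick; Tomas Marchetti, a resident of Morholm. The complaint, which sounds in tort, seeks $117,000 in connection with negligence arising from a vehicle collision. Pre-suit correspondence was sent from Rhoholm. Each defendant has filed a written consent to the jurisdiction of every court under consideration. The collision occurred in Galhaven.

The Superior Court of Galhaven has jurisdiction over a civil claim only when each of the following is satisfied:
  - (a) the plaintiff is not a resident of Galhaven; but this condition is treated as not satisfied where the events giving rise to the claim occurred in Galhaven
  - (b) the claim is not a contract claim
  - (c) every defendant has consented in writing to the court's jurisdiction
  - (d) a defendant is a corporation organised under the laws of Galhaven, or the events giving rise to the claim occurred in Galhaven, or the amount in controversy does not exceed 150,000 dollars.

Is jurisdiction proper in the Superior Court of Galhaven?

The Superior Court of Galhaven:
  (a) The plaintiff resides in Ravwick, which is not Galhaven. However, the operative events occurred in Galhaven, which falls within the stated exception and so defeats the condition. Not met.
  (b) The claim is a tort claim, not a contract claim. Condition met.
  (c) Every defendant has filed written consent. Condition met.
  (d) The operative events occurred in Galhaven, which satisfies one of the alternatives. Met.
  → The court lacks jurisdiction.

No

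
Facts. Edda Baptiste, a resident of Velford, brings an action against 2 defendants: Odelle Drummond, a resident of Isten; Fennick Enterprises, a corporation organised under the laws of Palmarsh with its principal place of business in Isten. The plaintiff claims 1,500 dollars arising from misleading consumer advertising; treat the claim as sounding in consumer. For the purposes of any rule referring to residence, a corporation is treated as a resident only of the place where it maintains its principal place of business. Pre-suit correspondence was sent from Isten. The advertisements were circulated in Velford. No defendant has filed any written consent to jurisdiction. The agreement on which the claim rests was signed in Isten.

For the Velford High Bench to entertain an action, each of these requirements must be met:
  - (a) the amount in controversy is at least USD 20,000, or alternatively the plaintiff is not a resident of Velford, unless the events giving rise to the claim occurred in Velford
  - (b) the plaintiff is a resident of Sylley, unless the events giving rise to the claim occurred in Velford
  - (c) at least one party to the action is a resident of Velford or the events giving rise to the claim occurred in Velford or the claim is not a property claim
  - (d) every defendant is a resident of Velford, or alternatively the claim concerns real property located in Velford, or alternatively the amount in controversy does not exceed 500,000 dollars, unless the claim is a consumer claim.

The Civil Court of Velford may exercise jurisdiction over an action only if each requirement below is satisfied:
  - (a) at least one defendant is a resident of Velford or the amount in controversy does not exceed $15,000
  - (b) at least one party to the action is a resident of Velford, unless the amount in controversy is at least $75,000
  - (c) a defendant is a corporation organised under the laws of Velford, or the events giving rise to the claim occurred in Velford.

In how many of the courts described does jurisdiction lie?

The Velford High Bench:
  (a) The amount in controversy is 1,500 dollars, below the 20,000 dollars floor; the plaintiff resides in Velford — every alternative fails. However, the operative events occurred in Velford, so the 'unless' proviso supplies this condition. Condition met.
  (b) The plaintiff resides in Velford, not Sylley. But the operative events occurred in Velford, and the 'unless' clause therefore excuses the requirement. Met.
  (c) Edda Baptiste resides in Velford, so one alternative holds. Met.
  (d) The amount in controversy is 1,500 dollars, within the $500,000 ceiling — that alternative is enough. Condition met.
  → All conditions met; jurisdiction exists.
The Civil Court of Velford:
  (a) The amount in controversy is 1,500 dollars, within the USD 15,000 ceiling — that alternative is enough. Satisfied.
  (b) Edda Baptiste resides in Velford. Met.
  (c) The operative events occurred in Velford, which satisfies one of the alternatives. Satisfied.
  → All conditions met; jurisdiction exists.
Courts with jurisdiction: the Velford High Bench, the Civil Court of Velford — 2 in total.

2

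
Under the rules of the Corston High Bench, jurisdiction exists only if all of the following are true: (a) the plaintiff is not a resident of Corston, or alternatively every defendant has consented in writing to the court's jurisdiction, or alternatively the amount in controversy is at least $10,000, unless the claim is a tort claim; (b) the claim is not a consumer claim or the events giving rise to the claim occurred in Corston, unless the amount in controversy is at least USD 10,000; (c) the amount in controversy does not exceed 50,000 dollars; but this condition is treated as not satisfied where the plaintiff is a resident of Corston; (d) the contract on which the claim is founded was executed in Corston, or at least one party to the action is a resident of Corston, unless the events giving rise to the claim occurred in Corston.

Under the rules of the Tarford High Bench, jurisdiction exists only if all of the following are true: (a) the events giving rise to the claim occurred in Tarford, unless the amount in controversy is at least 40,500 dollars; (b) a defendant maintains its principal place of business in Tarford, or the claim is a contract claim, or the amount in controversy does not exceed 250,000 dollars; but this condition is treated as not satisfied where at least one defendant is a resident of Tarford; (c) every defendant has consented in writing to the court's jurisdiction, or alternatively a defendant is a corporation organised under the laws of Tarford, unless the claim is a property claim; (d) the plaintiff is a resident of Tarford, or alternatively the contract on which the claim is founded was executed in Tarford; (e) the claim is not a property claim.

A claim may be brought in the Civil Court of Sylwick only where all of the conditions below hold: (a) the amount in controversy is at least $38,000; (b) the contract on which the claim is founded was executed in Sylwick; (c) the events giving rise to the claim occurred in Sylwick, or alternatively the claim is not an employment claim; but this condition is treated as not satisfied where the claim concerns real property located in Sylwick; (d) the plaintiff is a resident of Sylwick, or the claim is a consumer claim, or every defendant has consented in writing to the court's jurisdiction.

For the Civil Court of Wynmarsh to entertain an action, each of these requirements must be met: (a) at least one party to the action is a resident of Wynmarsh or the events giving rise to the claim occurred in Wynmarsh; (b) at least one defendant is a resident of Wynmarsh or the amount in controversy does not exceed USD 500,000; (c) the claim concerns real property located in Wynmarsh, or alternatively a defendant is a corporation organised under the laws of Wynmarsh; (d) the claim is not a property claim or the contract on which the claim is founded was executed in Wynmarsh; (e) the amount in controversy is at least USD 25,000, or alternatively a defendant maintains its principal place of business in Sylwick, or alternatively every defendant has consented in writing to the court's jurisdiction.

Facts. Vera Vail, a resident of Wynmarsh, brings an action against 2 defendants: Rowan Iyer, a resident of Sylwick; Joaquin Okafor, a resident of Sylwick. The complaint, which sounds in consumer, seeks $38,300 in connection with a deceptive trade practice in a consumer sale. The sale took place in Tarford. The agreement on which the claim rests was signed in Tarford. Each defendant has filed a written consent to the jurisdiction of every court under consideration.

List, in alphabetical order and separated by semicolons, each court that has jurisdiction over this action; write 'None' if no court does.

the Tarford High Bench

The Corston High Bench:
  (a) The plaintiff resides in Wynmarsh, which is not Corston, which satisfies one of the alternatives. Condition met.
  (b) The claim is a consumer claim; the operative events occurred in Tarford, not Corston — none of the alternatives is met. The proviso rescues it, though: the amount in controversy is 38,300 dollars, which meets the $10,000 floor. Satisfied.
  (c) The amount in controversy is USD 38,300, within the USD 50,000 ceiling. The exception is not triggered, since the plaintiff resides in Wynmarsh, not Corston. Satisfied.
  (d) The contract was executed in Tarford, not Corston; no party resides in Corston — every alternative fails. Nor does the 'unless' clause help: the operative events occurred in Tarford, not Corston. Fails.
  → At least one condition fails; no jurisdiction.
The Tarford High Bench:
  (a) The operative events occurred in Tarford. Condition met.
  (b) The amount in controversy is $38,300, within the USD 250,000 ceiling, so one alternative holds. The exception is not triggered, since no defendant resides in Tarford (they reside in Sylwick, Sylwick). Met.
  (c) Every defendant has filed written consent — that alternative is enough. Condition met.
  (d) The contract was executed in Tarford, so this disjunct is met. Met.
  (e) The claim is a consumer claim, not a property claim. Condition met.
  → Every requirement is satisfied — jurisdiction.
The Civil Court of Sylwick:
  (a) The amount in controversy is 38,300 dollars, which meets the USD 38,000 floor. Condition met.
  (b) The contract was executed in Tarford, not Sylwick. Fails.
  (c) The claim is a consumer claim, not an employment claim — that alternative is enough. The carve-out does not apply: the claim does not concern real property. Satisfied.
  (d) The claim is a consumer claim, so this disjunct is met. Condition met.
  → The court lacks jurisdiction.
The Civil Court of Wynmarsh:
  (a) Vera Vail resides in Wynmarsh, which satisfies one of the alternatives. Met.
  (b) The amount in controversy is 38,300 dollars, within the $500,000 ceiling, so one alternative holds. Met.
  (c) The claim does not concern real property; no defendant is a corporation — no alternative holds. Not met.
  (d) The claim is a consumer claim, not a property claim, which satisfies one of the alternatives. Satisfied.
  (e) The amount in controversy is $38,300, which meets the $25,000 floor, so one alternative holds. Satisfied.
  → No jurisdiction.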